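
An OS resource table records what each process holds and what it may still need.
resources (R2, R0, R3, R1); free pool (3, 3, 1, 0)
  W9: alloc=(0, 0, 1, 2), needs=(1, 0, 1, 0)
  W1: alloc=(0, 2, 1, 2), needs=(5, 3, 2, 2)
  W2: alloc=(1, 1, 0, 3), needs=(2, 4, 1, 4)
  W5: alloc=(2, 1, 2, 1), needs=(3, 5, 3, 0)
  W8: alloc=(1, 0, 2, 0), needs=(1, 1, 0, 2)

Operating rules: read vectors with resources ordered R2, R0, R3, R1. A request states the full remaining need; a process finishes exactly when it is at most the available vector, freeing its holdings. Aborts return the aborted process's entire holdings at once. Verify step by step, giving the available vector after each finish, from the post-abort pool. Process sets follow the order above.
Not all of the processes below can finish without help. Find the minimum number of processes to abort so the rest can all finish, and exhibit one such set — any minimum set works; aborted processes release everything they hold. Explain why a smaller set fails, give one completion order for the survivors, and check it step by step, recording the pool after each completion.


Abort W2.
Key observation: no ordering could ever have run W1 before the abort of W2; with (1, 1, 0, 3) back in the pool it fits at step 2.
No smaller set exists: with zero aborts the deadlock remains.
One survivor order: W8, W1, W5, W9. Step-by-step check (post-abort pool first):
  pool = (4, 4, 1, 3)
  W8: need (1, 1, 0, 2) fits (4, 4, 1, 3); releases (1, 0, 2, 0), pool now (5, 4, 3, 3)
  W1: need (5, 3, 2, 2) fits (5, 4, 3, 3); releases (0, 2, 1, 2), pool now (5, 6, 4, 5)
  W5: need (3, 5, 3, 0) fits (5, 6, 4, 5); releases (2, 1, 2, 1), pool now (7, 7, 6, 6)
  W9: need (1, 0, 1, 0) fits (7, 7, 6, 6); releases (0, 0, 1, 2), pool now (7, 7, 7, 8)


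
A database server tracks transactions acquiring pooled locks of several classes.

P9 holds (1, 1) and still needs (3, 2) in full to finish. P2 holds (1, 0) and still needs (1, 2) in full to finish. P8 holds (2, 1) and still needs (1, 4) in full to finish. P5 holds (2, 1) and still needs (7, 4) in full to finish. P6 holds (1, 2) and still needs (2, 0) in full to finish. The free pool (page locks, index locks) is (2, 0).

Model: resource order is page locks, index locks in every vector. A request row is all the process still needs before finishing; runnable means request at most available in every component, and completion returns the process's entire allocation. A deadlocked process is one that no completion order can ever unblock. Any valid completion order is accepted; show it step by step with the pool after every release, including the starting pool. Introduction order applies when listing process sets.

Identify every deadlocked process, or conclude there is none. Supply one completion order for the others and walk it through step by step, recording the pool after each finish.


Deadlocked: P8 and P5.
Key observation: the wall is index locks: completing P6, P2, P9 brings the pool only to (5, 3), and all the rest need more.
The rest can finish in the order P6, P2, P9. Walking it through:
  pool = (2, 0)
  P6 needs (2, 0) <= (2, 0) -> finishes; pool += (1, 2) = (3, 2)
  P2 needs (1, 2) <= (3, 2) -> finishes; pool += (1, 0) = (4, 2)
  P9 needs (3, 2) <= (4, 2) -> finishes; pool += (1, 1) = (5, 3)
The blocked processes can never fit:
  P8 cannot run: need (1, 4) vs free (5, 3) (insufficient index locks)
  P5 cannot run: need (7, 4) vs free (5, 3) (insufficient page locks and index locks)


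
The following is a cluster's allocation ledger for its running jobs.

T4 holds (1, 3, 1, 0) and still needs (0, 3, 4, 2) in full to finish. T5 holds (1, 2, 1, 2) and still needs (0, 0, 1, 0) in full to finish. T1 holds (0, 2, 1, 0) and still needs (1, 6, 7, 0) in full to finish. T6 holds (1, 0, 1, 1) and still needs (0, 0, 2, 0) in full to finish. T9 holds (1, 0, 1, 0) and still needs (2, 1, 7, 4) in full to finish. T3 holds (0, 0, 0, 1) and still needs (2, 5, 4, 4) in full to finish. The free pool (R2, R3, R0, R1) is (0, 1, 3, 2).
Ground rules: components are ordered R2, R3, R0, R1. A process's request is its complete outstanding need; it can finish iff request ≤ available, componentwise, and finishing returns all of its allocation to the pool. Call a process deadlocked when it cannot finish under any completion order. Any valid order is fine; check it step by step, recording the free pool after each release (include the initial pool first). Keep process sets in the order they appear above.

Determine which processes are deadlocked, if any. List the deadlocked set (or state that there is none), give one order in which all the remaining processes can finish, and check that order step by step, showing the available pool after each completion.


Deadlocked: T1 and T9.
Key observation: no order helps: past T5, T4, T3, T6, the free pool tops out at (3, 6, 6, 6), below what each blocked process needs in R0.
The rest can finish in the order T5, T4, T3, T6. Walking it through:
  pool = (0, 1, 3, 2)
  T5 needs (0, 0, 1, 0) <= (0, 1, 3, 2) -> finishes; pool += (1, 2, 1, 2) = (1, 3, 4, 4)
  T4 needs (0, 3, 4, 2) <= (1, 3, 4, 4) -> finishes; pool += (1, 3, 1, 0) = (2, 6, 5, 4)
  T3 needs (2, 5, 4, 4) <= (2, 6, 5, 4) -> finishes; pool += (0, 0, 0, 1) = (2, 6, 5, 5)
  T6 needs (0, 0, 2, 0) <= (2, 6, 5, 5) -> finishes; pool += (1, 0, 1, 1) = (3, 6, 6, 6)
The blocked processes can never fit:
  blocked: T1 wants (1, 6, 7, 0), pool (3, 6, 6, 6) — not enough R0
  blocked: T9 wants (2, 1, 7, 4), pool (3, 6, 6, 6) — not enough R0


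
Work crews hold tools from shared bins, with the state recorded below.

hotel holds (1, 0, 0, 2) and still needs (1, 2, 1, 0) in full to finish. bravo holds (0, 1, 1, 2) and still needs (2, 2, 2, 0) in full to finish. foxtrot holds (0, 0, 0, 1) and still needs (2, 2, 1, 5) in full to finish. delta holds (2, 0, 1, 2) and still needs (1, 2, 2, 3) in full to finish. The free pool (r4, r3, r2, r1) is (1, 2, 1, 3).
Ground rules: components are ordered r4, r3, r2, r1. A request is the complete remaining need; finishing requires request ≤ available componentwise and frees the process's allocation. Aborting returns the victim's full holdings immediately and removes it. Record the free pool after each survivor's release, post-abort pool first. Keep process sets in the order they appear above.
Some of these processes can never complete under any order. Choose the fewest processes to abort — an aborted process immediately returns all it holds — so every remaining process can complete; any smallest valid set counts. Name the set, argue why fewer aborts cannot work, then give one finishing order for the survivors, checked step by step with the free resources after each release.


Minimum abort set: bravo.
Key observation: no ordering could ever have run delta before the abort of bravo; with (0, 1, 1, 2) back in the pool it fits at step 1.
Minimality: the empty abort set fails — the state is deadlocked as it stands.
Survivors finish in the order: delta, foxtrot, hotel. Check, step by step (pool after the aborts first):
  pool = (1, 3, 2, 5)
  delta: need (1, 2, 2, 3) fits (1, 3, 2, 5); releases (2, 0, 1, 2), pool now (3, 3, 3, 7)
  foxtrot: need (2, 2, 1, 5) fits (3, 3, 3, 7); releases (0, 0, 0, 1), pool now (3, 3, 3, 8)
  hotel: need (1, 2, 1, 0) fits (3, 3, 3, 8); releases (1, 0, 0, 2), pool now (4, 3, 3, 10)


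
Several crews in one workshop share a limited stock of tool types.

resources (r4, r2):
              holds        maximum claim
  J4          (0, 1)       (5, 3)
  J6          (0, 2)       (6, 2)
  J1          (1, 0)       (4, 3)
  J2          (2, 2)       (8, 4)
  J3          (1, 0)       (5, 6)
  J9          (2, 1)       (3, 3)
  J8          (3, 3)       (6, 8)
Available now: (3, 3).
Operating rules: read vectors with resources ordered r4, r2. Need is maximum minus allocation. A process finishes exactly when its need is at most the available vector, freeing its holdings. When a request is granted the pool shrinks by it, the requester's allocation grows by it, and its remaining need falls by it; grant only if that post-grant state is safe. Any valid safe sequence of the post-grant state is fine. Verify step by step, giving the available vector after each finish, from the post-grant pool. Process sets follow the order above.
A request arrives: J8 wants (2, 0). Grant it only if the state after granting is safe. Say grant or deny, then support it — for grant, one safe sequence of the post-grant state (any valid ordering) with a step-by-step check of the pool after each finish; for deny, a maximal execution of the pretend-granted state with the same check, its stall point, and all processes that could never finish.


DENY — the pretend-granted state is unsafe.
Key observation: after J9, J1 the pool peaks at (4, 4), and each blocked process is short somewhere: J4 on r4; J6 on r4; J2 on r4; J3 on r2; J8 on r2.
Pretend the grant happened; the run J9, J1 goes as far as possible. Verifying each step:
  pool = (1, 3)
  J9 needs (1, 2) <= (1, 3) -> finishes; pool += (2, 1) = (3, 4)
  J1 needs (3, 3) <= (3, 4) -> finishes; pool += (1, 0) = (4, 4)
  J4 still needs (5, 2) but only (4, 4) is free — short on r4
  J6 still needs (6, 0) but only (4, 4) is free — short on r4
  J2 still needs (6, 2) but only (4, 4) is free — short on r4
  J3 still needs (4, 6) but only (4, 4) is free — short on r2
  J8 still needs (1, 5) but only (4, 4) is free — short on r2
Post-grant, the permanently blocked set is J4, J6, J2, J3 and J8.


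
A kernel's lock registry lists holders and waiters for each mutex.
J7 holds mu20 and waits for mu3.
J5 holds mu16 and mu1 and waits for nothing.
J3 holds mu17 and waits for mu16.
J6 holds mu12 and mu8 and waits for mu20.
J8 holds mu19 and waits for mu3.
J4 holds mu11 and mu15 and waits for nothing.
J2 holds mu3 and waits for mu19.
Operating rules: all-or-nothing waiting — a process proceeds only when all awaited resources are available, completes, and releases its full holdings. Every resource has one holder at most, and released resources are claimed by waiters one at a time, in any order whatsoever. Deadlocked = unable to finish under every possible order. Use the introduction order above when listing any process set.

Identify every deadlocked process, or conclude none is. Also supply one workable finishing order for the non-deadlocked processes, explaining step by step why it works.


The deadlocked set is J7, J6, J8 and J2.
Key observation: nobody on the ring J2 -> J8 -> J2 can start until another member finishes, which never happens; J7 and J6 wait into the deadlock from upstream.
A valid finishing order for the others: J4, J5, J3.
Verifying each step:
  run J4 (it waits on nothing); releases mu11 and mu15
  run J5 (it waits on nothing); releases mu16 and mu1
  J3 waits on mu16 — all released -> runs and releases mu17


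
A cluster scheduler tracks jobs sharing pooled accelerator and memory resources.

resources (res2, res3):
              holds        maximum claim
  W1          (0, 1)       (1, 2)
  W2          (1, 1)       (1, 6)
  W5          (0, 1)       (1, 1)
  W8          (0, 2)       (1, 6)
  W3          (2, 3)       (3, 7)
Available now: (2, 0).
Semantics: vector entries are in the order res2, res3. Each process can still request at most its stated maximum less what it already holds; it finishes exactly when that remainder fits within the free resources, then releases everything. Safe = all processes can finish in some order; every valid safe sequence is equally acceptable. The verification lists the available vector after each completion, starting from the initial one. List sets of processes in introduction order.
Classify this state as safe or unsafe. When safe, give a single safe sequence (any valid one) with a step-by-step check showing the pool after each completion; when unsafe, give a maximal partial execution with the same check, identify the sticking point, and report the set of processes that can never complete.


UNSAFE.
Key observation: no order helps: past W5, W1, the free pool tops out at (2, 2), below what each blocked process needs in res3.
Going as far as possible: W5, W1; after that, nothing fits. Step-by-step check:
  pool = (2, 0)
  W5 needs (1, 0) <= (2, 0) -> finishes; pool += (0, 1) = (2, 1)
  W1 needs (1, 1) <= (2, 1) -> finishes; pool += (0, 1) = (2, 2)
  W2 still needs (0, 5) but only (2, 2) is free — short on res3
  W8 still needs (1, 4) but only (2, 2) is free — short on res3
  W3 still needs (1, 4) but only (2, 2) is free — short on res3
Never able to finish: W2, W8 and W3.


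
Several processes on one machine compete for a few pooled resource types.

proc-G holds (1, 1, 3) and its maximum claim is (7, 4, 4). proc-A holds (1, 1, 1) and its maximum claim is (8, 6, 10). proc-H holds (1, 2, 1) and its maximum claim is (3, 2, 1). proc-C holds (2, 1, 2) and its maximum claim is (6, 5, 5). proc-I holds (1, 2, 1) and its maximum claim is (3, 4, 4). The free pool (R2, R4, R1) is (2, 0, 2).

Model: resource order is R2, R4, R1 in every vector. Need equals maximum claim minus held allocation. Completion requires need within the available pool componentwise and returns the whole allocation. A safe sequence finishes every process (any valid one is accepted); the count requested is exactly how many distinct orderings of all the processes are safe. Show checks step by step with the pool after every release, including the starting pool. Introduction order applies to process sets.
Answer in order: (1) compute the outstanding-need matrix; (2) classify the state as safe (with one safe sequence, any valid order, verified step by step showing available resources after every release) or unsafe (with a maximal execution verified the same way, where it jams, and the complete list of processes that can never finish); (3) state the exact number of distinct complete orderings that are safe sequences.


(1) Remaining need (order R2, R4, R1):
  proc-G: (6, 3, 1)
  proc-A: (7, 5, 9)
  proc-H: (2, 0, 0)
  proc-C: (4, 4, 3)
  proc-I: (2, 2, 3)
(2) SAFE — a valid safe sequence is proc-H, proc-I, proc-C, proc-G, proc-A.
Key observation: proc-H is the earliest step where a requested resource binds exactly: need (2, 0, 0), pool (2, 0, 2) at its turn.
Check, step by step:
  pool = (2, 0, 2)
  proc-H: need (2, 0, 0) fits (2, 0, 2); releases (1, 2, 1), pool now (3, 2, 3)
  proc-I: need (2, 2, 3) fits (3, 2, 3); releases (1, 2, 1), pool now (4, 4, 4)
  proc-C: need (4, 4, 3) fits (4, 4, 4); releases (2, 1, 2), pool now (6, 5, 6)
  proc-G: need (6, 3, 1) fits (6, 5, 6); releases (1, 1, 3), pool now (7, 6, 9)
  proc-A: need (7, 5, 9) fits (7, 6, 9); releases (1, 1, 1), pool now (8, 7, 10)
(3) Precisely 1 of the possible complete orderings is a safe sequence.


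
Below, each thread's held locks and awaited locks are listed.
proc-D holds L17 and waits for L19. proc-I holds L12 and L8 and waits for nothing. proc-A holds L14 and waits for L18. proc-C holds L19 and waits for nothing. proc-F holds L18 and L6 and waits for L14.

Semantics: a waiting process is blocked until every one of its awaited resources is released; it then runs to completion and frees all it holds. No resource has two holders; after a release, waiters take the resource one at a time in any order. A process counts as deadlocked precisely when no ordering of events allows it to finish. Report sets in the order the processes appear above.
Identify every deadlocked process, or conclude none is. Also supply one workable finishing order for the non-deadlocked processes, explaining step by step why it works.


Deadlocked: proc-A and proc-F.
Key observation: the cycle proc-A -> proc-F -> proc-A can never break — each member waits on the next; no other process is dragged down with it.
A valid finishing order for the others: proc-C, proc-D, proc-I.
Walking it through:
  run proc-C (it waits on nothing); releases L19
  proc-D: everything it awaited (L19) is free; runs, freeing L17
  run proc-I (it waits on nothing); releases L12 and L8


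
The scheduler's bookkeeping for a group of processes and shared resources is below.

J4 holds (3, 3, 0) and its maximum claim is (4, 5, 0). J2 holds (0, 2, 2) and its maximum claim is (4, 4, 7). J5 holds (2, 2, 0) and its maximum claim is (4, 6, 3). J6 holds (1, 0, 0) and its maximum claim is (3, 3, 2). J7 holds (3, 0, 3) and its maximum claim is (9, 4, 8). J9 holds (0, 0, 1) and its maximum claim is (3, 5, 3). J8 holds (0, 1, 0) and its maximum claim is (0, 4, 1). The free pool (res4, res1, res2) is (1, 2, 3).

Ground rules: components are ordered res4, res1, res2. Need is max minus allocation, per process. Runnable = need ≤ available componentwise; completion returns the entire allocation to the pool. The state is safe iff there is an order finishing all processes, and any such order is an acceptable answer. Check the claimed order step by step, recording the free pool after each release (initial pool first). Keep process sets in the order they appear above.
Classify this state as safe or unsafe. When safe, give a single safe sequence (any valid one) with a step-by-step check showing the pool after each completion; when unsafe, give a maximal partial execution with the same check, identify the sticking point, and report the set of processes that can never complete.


The state is UNSAFE.
Key observation: no order helps: past J4, J5, J6, J9, J8, the free pool tops out at (7, 8, 4), below what each blocked process needs in res2.
The run J4, J5, J6, J9, J8 cannot be extended any further. Check, step by step:
  pool = (1, 2, 3)
  run J4 (needs (1, 2, 0), free (1, 2, 3)); after release of (3, 3, 0) the pool is (4, 5, 3)
  run J5 (needs (2, 4, 3), free (4, 5, 3)); after release of (2, 2, 0) the pool is (6, 7, 3)
  run J6 (needs (2, 3, 2), free (6, 7, 3)); after release of (1, 0, 0) the pool is (7, 7, 3)
  run J9 (needs (3, 5, 2), free (7, 7, 3)); after release of (0, 0, 1) the pool is (7, 7, 4)
  run J8 (needs (0, 3, 1), free (7, 7, 4)); after release of (0, 1, 0) the pool is (7, 8, 4)
  blocked: J2 wants (4, 2, 5), pool (7, 8, 4) — not enough res2
  blocked: J7 wants (6, 4, 5), pool (7, 8, 4) — not enough res2
Processes that can never finish: J2 and J7.


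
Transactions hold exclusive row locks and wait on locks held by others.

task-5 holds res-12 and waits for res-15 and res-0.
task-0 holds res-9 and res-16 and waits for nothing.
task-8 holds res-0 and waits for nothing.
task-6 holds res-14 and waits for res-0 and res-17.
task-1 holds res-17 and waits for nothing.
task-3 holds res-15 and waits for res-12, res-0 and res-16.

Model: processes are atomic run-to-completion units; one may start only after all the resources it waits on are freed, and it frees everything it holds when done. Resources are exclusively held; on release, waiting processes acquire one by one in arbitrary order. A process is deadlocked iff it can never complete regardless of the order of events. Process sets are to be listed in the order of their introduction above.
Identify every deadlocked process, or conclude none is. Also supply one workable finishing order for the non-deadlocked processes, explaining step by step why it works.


Deadlocked set: task-5 and task-3.
Key observation: along task-5 -> task-3 -> task-5, each member waits on what the next one holds — a deadlock; no other process is dragged down with it.
One completion order for the rest: task-8, task-1, task-6, task-0.
Walking it through:
  task-8: no waits; runs immediately, freeing res-0
  task-1: no waits; runs immediately, freeing res-17
  task-6 waits on res-0 and res-17 — all released -> runs and releases res-14
  task-0: no waits; runs immediately, freeing res-9 and res-16


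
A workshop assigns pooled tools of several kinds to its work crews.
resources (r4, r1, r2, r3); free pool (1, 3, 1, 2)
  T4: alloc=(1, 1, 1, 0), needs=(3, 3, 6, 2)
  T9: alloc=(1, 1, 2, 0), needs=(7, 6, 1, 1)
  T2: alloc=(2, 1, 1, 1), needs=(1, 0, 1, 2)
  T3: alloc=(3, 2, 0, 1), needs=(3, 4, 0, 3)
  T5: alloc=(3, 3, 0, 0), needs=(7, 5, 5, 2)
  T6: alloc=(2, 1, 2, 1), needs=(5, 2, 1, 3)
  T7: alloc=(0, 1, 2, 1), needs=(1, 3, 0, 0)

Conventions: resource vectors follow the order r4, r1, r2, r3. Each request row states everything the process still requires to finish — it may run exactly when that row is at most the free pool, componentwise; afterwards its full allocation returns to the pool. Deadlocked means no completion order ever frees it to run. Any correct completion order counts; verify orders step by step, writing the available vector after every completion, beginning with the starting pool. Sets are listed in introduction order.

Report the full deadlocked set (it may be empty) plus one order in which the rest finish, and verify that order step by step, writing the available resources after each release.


Nothing here is deadlocked.
Key observation: the pool covers T7 at once, and every later process fits after earlier releases.
One completion order for the rest: T7, T2, T3, T6, T4, T5, T9. Check, step by step:
  pool = (1, 3, 1, 2)
  T7: need (1, 3, 0, 0) fits (1, 3, 1, 2); releases (0, 1, 2, 1), pool now (1, 4, 3, 3)
  T2: need (1, 0, 1, 2) fits (1, 4, 3, 3); releases (2, 1, 1, 1), pool now (3, 5, 4, 4)
  T3: need (3, 4, 0, 3) fits (3, 5, 4, 4); releases (3, 2, 0, 1), pool now (6, 7, 4, 5)
  T6: need (5, 2, 1, 3) fits (6, 7, 4, 5); releases (2, 1, 2, 1), pool now (8, 8, 6, 6)
  T4: need (3, 3, 6, 2) fits (8, 8, 6, 6); releases (1, 1, 1, 0), pool now (9, 9, 7, 6)
  T5: need (7, 5, 5, 2) fits (9, 9, 7, 6); releases (3, 3, 0, 0), pool now (12, 12, 7, 6)
  T9: need (7, 6, 1, 1) fits (12, 12, 7, 6); releases (1, 1, 2, 0), pool now (13, 13, 9, 6)


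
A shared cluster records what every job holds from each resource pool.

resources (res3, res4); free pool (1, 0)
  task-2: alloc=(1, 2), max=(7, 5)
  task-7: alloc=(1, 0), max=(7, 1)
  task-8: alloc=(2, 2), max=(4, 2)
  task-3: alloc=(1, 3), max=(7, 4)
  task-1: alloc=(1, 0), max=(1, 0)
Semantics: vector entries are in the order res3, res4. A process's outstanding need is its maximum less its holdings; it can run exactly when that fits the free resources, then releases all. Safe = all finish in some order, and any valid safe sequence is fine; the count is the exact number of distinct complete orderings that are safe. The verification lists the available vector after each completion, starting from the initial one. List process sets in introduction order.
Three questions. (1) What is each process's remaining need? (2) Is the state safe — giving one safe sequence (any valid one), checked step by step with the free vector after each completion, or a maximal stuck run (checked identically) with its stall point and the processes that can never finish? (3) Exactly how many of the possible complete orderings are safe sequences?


(1) Outstanding need per process (order res3, res4):
  task-2: (6, 3)
  task-7: (6, 1)
  task-8: (2, 0)
  task-3: (6, 1)
  task-1: (0, 0)
(2) The state is UNSAFE.
Key observation: the pool after task-1, task-8 is (4, 2); every surviving request exceeds it in res3, so progress ends there.
Going as far as possible: task-1, task-8; after that, nothing fits. Step-by-step check:
  pool = (1, 0)
  task-1: need (0, 0) fits (1, 0); releases (1, 0), pool now (2, 0)
  task-8: need (2, 0) fits (2, 0); releases (2, 2), pool now (4, 2)
  task-2 cannot run: need (6, 3) vs free (4, 2) (insufficient res3 and res4)
  task-7 cannot run: need (6, 1) vs free (4, 2) (insufficient res3)
  task-3 cannot run: need (6, 1) vs free (4, 2) (insufficient res3)
Permanently blocked: task-2, task-7 and task-3.
(3) The exact count: 0 of the possible complete orderings are safe sequences.


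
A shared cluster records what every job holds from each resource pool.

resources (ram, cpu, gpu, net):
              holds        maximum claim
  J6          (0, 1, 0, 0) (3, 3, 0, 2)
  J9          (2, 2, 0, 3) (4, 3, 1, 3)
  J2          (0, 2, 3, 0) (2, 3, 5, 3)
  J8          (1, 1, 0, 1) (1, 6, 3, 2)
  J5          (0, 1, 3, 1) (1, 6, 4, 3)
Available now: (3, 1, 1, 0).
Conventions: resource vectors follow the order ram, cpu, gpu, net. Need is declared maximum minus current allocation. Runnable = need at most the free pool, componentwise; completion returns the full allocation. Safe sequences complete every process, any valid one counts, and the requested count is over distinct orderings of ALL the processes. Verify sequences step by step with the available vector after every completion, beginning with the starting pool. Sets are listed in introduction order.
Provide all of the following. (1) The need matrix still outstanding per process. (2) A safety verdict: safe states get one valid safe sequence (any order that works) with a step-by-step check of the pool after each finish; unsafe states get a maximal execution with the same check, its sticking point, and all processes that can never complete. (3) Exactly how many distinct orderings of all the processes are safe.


(1) Remaining need (order ram, cpu, gpu, net):
  J6: (3, 2, 0, 2)
  J9: (2, 1, 1, 0)
  J2: (2, 1, 2, 3)
  J8: (0, 5, 3, 1)
  J5: (1, 5, 1, 2)
(2) UNSAFE — no complete ordering exists.
Key observation: after J9, J6 the pool peaks at (5, 4, 1, 3), and each blocked process is short somewhere: J2 on gpu; J8 on cpu, gpu; J5 on cpu.
A maximal execution: J9, J6 — then nothing else fits. Verifying each step:
  pool = (3, 1, 1, 0)
  J9 needs (2, 1, 1, 0) <= (3, 1, 1, 0) -> finishes; pool += (2, 2, 0, 3) = (5, 3, 1, 3)
  J6 needs (3, 2, 0, 2) <= (5, 3, 1, 3) -> finishes; pool += (0, 1, 0, 0) = (5, 4, 1, 3)
  J2 cannot run: need (2, 1, 2, 3) vs free (5, 4, 1, 3) (insufficient gpu)
  J8 cannot run: need (0, 5, 3, 1) vs free (5, 4, 1, 3) (insufficient cpu and gpu)
  J5 cannot run: need (1, 5, 1, 2) vs free (5, 4, 1, 3) (insufficient cpu)
Processes that can never finish: J2, J8 and J5.
(3) Precisely 0 of the possible complete orderings are safe sequences.


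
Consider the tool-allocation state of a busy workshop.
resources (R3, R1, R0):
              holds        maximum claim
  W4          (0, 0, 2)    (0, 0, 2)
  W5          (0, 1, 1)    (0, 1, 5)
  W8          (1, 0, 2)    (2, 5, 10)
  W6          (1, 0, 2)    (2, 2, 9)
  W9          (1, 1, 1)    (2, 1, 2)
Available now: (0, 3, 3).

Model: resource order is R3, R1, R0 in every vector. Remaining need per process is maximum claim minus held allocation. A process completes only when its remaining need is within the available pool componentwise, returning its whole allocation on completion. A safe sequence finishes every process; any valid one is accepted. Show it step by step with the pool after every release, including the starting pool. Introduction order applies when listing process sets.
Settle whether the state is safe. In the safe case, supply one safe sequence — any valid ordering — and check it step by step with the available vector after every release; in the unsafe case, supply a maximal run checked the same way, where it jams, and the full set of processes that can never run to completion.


The state is UNSAFE.
Key observation: after W4, W5 complete, (0, 4, 6) is the best the pool ever gets, yet each leftover process wants more R3.
The run W4, W5 cannot be extended any further. Step-by-step check:
  pool = (0, 3, 3)
  W4 needs (0, 0, 0) <= (0, 3, 3) -> finishes; pool += (0, 0, 2) = (0, 3, 5)
  W5 needs (0, 0, 4) <= (0, 3, 5) -> finishes; pool += (0, 1, 1) = (0, 4, 6)
  W8 cannot run: need (1, 5, 8) vs free (0, 4, 6) (insufficient R3, R1 and R0)
  W6 cannot run: need (1, 2, 7) vs free (0, 4, 6) (insufficient R3 and R0)
  W9 cannot run: need (1, 0, 1) vs free (0, 4, 6) (insufficient R3)
Never able to finish: W8, W6 and W9.


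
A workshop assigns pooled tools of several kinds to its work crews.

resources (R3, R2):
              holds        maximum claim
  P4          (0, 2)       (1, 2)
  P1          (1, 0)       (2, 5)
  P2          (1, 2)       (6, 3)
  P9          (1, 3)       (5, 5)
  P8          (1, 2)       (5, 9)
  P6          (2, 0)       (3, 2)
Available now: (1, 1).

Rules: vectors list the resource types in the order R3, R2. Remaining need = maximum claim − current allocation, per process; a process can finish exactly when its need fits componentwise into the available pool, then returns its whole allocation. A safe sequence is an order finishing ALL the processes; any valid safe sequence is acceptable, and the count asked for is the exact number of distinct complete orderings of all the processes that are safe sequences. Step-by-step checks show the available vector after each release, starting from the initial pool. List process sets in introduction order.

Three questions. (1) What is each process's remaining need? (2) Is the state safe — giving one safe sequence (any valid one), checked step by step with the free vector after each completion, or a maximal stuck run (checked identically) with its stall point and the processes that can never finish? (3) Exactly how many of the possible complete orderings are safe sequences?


(1) Remaining need (order R3, R2):
  P4: (1, 0)
  P1: (1, 5)
  P2: (5, 1)
  P9: (4, 2)
  P8: (4, 7)
  P6: (1, 2)
(2) The state is UNSAFE.
Key observation: after P4, P6 the pool peaks at (3, 3), and each blocked process is short somewhere: P1 on R2; P2 on R3; P9 on R3; P8 on R3, R2.
Going as far as possible: P4, P6; after that, nothing fits. Walking it through:
  pool = (1, 1)
  P4: need (1, 0) fits (1, 1); releases (0, 2), pool now (1, 3)
  P6: need (1, 2) fits (1, 3); releases (2, 0), pool now (3, 3)
  P1 cannot run: need (1, 5) vs free (3, 3) (insufficient R2)
  P2 cannot run: need (5, 1) vs free (3, 3) (insufficient R3)
  P9 cannot run: need (4, 2) vs free (3, 3) (insufficient R3)
  P8 cannot run: need (4, 7) vs free (3, 3) (insufficient R3 and R2)
Never able to finish: P1, P2, P9 and P8.
(3) Precisely 0 of the possible complete orderings are safe sequences.


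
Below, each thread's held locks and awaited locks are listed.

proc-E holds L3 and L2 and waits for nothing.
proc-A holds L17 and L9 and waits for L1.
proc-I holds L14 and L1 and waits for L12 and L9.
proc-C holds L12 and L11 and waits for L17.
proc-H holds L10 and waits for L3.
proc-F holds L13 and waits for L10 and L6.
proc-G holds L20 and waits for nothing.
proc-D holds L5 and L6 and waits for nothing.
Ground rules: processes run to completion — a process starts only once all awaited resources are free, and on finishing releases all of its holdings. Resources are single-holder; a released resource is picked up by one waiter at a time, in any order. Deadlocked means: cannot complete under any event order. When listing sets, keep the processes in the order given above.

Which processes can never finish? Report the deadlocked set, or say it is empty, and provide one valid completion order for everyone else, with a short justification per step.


Deadlocked: proc-A, proc-I and proc-C.
Key observation: the wait chain closes on itself along proc-A -> proc-I -> proc-A; proc-C is caught in further circular waits.
The rest can finish in the order proc-G, proc-E, proc-H, proc-D, proc-F.
Check, step by step:
  proc-G waits on nothing -> runs at once and releases L20
  proc-E waits on nothing -> runs at once and releases L3 and L2
  proc-H waits on L3 — all released -> runs and releases L10
  proc-D waits on nothing -> runs at once and releases L5 and L6
  proc-F waits on L10 and L6 — all released -> runs and releases L13


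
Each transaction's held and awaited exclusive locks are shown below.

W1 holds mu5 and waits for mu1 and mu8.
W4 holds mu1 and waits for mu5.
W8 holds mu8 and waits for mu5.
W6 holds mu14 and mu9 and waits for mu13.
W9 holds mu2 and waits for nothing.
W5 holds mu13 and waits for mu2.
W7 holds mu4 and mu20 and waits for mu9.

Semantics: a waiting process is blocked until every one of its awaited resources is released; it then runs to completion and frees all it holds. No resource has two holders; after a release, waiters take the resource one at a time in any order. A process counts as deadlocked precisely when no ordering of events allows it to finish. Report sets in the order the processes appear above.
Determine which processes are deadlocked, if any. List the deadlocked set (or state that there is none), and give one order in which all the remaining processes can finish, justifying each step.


Deadlocked set: W1, W4 and W8.
Key observation: W1 -> W4 -> W1 is a circular wait — nothing in it can go first; W8 is caught in further circular waits.
One completion order for the rest: W9, W5, W6, W7.
Verifying each step:
  run W9 (it waits on nothing); releases mu2
  W5 waits on mu2 — all released -> runs and releases mu13
  W6 waits on mu13 — all released -> runs and releases mu14 and mu9
  W7 waits on mu9 — all released -> runs and releases mu4 and mu20


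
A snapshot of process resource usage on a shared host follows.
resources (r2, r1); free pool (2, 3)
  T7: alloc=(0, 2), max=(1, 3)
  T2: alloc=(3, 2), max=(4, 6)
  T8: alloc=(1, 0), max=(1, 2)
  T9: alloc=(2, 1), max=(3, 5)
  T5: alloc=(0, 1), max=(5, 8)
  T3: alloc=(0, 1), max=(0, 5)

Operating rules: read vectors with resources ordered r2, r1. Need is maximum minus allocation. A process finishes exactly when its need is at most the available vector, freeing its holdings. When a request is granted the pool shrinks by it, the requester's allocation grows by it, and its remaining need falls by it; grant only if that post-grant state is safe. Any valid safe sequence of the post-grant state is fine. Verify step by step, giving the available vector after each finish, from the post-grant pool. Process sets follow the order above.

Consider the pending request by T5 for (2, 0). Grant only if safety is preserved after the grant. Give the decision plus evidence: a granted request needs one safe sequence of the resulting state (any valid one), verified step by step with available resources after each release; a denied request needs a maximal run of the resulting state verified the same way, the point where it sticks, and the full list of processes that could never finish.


GRANT. The post-grant state is safe; one safe sequence: T8, T7, T2, T9, T5, T3.
Key observation: after the grant the pool drops to (0, 3), which still lets T8 finish first and unwind the rest.
Check on the post-grant state, step by step:
  pool = (0, 3)
  run T8 (needs (0, 2), free (0, 3)); after release of (1, 0) the pool is (1, 3)
  run T7 (needs (1, 1), free (1, 3)); after release of (0, 2) the pool is (1, 5)
  run T2 (needs (1, 4), free (1, 5)); after release of (3, 2) the pool is (4, 7)
  run T9 (needs (1, 4), free (4, 7)); after release of (2, 1) the pool is (6, 8)
  run T5 (needs (3, 7), free (6, 8)); after release of (2, 1) the pool is (8, 9)
  run T3 (needs (0, 4), free (8, 9)); after release of (0, 1) the pool is (8, 10)


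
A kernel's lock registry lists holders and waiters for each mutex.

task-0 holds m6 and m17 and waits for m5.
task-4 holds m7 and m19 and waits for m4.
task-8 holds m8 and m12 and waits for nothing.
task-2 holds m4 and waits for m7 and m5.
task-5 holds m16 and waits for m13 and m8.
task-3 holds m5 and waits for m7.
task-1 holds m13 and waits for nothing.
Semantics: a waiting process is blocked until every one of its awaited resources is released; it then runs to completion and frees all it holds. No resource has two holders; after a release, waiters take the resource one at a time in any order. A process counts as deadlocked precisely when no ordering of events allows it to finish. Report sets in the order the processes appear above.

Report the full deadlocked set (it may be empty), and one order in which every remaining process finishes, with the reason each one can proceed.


Deadlocked set: task-0, task-4, task-2 and task-3.
Key observation: the wait chain closes on itself along task-4 -> task-2 -> task-4; task-3 is caught in further circular waits and task-0 waits into the deadlock from upstream.
One completion order for the rest: task-8, task-1, task-5.
Verifying each step:
  task-8: no waits; runs immediately, freeing m8 and m12
  task-1: no waits; runs immediately, freeing m13
  task-5 waits on m13 and m8 — all released -> runs and releases m16


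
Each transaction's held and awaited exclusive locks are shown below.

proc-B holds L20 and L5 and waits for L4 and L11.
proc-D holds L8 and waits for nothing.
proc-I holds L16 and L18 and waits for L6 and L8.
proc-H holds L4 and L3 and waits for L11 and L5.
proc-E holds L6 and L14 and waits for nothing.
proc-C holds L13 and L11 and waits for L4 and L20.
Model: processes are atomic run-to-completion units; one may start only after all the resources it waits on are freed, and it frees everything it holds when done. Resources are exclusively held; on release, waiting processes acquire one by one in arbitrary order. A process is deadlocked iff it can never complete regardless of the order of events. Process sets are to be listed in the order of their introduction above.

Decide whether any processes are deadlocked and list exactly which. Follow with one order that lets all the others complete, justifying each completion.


The deadlocked set is proc-B, proc-H and proc-C.
Key observation: along proc-B -> proc-H -> proc-B, each member waits on what the next one holds — a deadlock; proc-C is caught in further circular waits.
The rest can finish in the order proc-D, proc-E, proc-I.
Walking it through:
  proc-D waits on nothing -> runs at once and releases L8
  proc-E waits on nothing -> runs at once and releases L6 and L14
  proc-I: everything it awaited (L6 and L8) is free; runs, freeing L16 and L18


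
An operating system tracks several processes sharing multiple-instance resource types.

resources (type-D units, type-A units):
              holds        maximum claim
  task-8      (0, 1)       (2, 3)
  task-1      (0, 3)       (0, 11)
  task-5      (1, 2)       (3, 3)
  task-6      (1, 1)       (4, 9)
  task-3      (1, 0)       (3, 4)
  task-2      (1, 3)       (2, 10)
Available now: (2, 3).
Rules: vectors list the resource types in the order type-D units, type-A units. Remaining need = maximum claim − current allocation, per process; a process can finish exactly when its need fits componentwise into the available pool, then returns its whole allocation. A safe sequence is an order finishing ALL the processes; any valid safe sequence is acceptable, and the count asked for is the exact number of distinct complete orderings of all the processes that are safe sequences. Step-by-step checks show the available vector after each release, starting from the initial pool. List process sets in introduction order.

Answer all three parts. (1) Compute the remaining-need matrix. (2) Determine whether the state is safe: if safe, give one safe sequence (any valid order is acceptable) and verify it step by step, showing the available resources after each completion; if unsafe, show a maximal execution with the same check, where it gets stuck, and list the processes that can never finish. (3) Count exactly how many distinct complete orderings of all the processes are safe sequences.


(1) Need matrix, components ordered type-D units, type-A units:
  task-8: (2, 2)
  task-1: (0, 8)
  task-5: (2, 1)
  task-6: (3, 8)
  task-3: (2, 4)
  task-2: (1, 7)
(2) The state is UNSAFE.
Key observation: the pool after task-8, task-5, task-3 is (4, 6); every surviving request exceeds it in type-A units, so progress ends there.
Going as far as possible: task-8, task-5, task-3; after that, nothing fits. Check, step by step:
  pool = (2, 3)
  run task-8 (needs (2, 2), free (2, 3)); after release of (0, 1) the pool is (2, 4)
  run task-5 (needs (2, 1), free (2, 4)); after release of (1, 2) the pool is (3, 6)
  run task-3 (needs (2, 4), free (3, 6)); after release of (1, 0) the pool is (4, 6)
  blocked: task-1 wants (0, 8), pool (4, 6) — not enough type-A units
  blocked: task-6 wants (3, 8), pool (4, 6) — not enough type-A units
  blocked: task-2 wants (1, 7), pool (4, 6) — not enough type-A units
Permanently blocked: task-1, task-6 and task-2.
(3) Precisely 0 of the possible complete orderings are safe sequences.


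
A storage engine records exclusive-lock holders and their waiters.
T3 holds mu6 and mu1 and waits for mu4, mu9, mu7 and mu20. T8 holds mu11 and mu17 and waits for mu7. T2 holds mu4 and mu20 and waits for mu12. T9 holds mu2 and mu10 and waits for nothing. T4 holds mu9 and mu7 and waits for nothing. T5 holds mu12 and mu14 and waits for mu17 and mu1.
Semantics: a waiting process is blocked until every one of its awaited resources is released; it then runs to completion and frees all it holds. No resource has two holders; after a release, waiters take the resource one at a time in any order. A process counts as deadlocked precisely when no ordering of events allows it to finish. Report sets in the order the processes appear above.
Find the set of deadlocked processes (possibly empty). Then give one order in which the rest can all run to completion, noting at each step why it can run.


The deadlocked set is T3, T2 and T5.
Key observation: the knot is the closed ring of waits T3 -> T2 -> T5 -> T3; no other process is dragged down with it.
The rest can finish in the order T4, T9, T8.
Step-by-step check:
  T4: no waits; runs immediately, freeing mu9 and mu7
  T9: no waits; runs immediately, freeing mu2 and mu10
  run T8 (all its waits — mu7 — are resolved); releases mu11 and mu17
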